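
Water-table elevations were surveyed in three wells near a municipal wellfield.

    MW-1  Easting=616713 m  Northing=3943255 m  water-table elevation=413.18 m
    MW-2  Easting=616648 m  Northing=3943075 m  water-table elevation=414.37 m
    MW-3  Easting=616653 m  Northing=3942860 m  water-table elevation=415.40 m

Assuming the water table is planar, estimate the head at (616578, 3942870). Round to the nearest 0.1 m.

415.7 m

Differences from MW-1: to MW-2 (Δx, Δy, Δh) = (-65, -180, +1.19); to MW-3 = (-60, -395, +2.22).
Solve a·Δx + b·Δy = Δh: det = (-65)·(-395) − (-60)·(-180) = 14875.
∂h/∂x = [(+1.19)·(-395) − (+2.22)·(-180)] / 14875 = -0.004736
∂h/∂y = [(-65)·(+2.22) − (-60)·(+1.19)] / 14875 = -0.004901
h(616578, 3942870) = 413.18 + (-0.004736)·(-135) + (-0.004901)·(-385) = 413.18 +0.639 +1.887 = 415.706 m.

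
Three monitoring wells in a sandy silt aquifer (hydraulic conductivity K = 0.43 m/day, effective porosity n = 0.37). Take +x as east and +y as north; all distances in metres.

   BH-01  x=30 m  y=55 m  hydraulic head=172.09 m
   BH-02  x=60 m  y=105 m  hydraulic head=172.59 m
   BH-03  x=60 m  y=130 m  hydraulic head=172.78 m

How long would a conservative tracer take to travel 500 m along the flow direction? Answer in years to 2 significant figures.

140 years

With h = a·x + b·y + c and BH-01 as origin, the differences give:
  30·a + 50·b = +0.50
  30·a + 75·b = +0.69
Eliminate b (×75 and ×50, subtract): 750·a = 3.000 → a = ∂h/∂x = +0.004000
Back-substitute: b = ∂h/∂y = +0.007600.
|∇h| = √(0.004000² + 0.007600²) = 0.008588
Seepage velocity v = K·i/n = 0.43 × 0.008588 / 0.37 = 0.009981 m/day.
t = 500 / 0.009981 = 5.01e+04 days = 137 years.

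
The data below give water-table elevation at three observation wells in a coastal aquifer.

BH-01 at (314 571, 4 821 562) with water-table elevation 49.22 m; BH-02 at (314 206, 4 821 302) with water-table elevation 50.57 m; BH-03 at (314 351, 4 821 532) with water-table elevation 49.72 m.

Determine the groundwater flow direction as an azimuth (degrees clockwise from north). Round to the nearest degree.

Differences from BH-01: to BH-02 (Δx, Δy, Δh) = (-365, -260, +1.35); to BH-03 = (-220, -30, +0.50).
Solve a·Δx + b·Δy = Δh: det = (-365)·(-30) − (-220)·(-260) = -46250.
∂h/∂x = [(+1.35)·(-30) − (+0.50)·(-260)] / -46250 = -0.001935
∂h/∂y = [(-365)·(+0.50) − (-220)·(+1.35)] / -46250 = -0.002476
Flow direction (−∇h) has components (+0.001935 E, +0.002476 N).
Azimuth = atan2(E, N) = atan2(+0.001935, +0.002476) = 38.0° ≈ 038°.

038°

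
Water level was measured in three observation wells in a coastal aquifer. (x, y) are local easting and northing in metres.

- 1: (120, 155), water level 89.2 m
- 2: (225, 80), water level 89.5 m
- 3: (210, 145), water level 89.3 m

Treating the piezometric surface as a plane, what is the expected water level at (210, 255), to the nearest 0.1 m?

89.0 m

Differences from 1: to 2 (Δx, Δy, Δh) = (105, -75, +0.3); to 3 = (90, -10, +0.1).
Solve a·Δx + b·Δy = Δh: det = 105·(-10) − 90·(-75) = 5700.
∂h/∂x = [(+0.3)·(-10) − (+0.1)·(-75)] / 5700 = +0.0007895
∂h/∂y = [105·(+0.1) − 90·(+0.3)] / 5700 = -0.002895
h(210, 255) = 89.2 + (+0.0007895)·(90) + (-0.002895)·(100) = 89.2 +0.071 -0.289 = 88.982 m.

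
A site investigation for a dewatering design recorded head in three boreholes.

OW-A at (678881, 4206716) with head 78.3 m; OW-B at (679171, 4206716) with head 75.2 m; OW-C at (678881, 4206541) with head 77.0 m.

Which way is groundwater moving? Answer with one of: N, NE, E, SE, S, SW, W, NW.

∂h/∂x = (75.2 − 78.3) / (679171 − 678881) = -0.01069
∂h/∂y = (77.0 − 78.3) / (4206541 − 4206716) = +0.007429
Flow = −∇h = (+0.01069 east, -0.007429 north), which points southeast.

SE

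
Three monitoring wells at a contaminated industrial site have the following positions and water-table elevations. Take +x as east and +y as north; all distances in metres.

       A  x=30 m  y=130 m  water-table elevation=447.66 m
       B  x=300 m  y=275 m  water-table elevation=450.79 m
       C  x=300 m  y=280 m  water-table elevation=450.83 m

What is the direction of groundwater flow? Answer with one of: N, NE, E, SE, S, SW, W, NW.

With h = a·x + b·y + c and A as origin, the differences give:
  270·a + 145·b = +3.13
  270·a + 150·b = +3.17
Eliminate b (×150 and ×145, subtract): 1350·a = 9.850 → a = ∂h/∂x = +0.007296
Back-substitute: b = ∂h/∂y = +0.008000.
Flow = −∇h = (-0.007296 east, -0.008000 north), which points southwest.

SW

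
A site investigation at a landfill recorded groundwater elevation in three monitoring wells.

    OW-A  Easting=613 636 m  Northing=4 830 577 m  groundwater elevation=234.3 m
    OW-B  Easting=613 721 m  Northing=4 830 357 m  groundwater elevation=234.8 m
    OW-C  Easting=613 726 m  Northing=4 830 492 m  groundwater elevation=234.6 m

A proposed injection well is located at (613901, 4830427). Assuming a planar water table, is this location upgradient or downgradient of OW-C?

Three-point gradient (reference OW-A): Δ to OW-B = (85, -220, +0.5), Δ to OW-C = (90, -85, +0.3).
∂h/∂x = +0.001869, ∂h/∂y = -0.001551 (det = 12575).
Head at (613901, 4830427) = 234.3 + (+0.001869)·(265) + (-0.001551)·(-150) = 235.03 m.
That is higher than the 234.6 m at OW-C, so the point is upgradient.

upgradient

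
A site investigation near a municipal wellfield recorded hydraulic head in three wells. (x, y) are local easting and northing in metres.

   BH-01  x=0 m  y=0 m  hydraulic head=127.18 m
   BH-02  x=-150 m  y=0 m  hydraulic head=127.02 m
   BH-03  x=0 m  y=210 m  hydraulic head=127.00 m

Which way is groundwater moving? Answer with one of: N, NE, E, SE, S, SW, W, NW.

∂h/∂x = (127.02 − 127.18) / (-150 − 0) = +0.001067
∂h/∂y = (127.00 − 127.18) / (210 − 0) = -0.0008571
Flow = −∇h = (-0.001067 east, +0.0008571 north), which points northwest.

NW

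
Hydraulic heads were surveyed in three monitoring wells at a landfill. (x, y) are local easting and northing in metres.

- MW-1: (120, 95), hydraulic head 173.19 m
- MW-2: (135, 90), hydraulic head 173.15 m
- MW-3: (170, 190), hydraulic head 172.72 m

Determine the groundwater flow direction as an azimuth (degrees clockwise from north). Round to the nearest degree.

Taking MW-1 as reference: MW-2−MW-1 = (15, -5, -0.04); MW-3−MW-1 = (50, 95, -0.47).
Solve a·Δx + b·Δy = Δh: det = 15·95 − 50·(-5) = 1675.
∂h/∂x = [(-0.04)·95 − (-0.47)·(-5)] / 1675 = -0.003672
∂h/∂y = [15·(-0.47) − 50·(-0.04)] / 1675 = -0.003015
Flow direction (−∇h) has components (+0.003672 E, +0.003015 N).
Azimuth = atan2(E, N) = atan2(+0.003672, +0.003015) = 50.6° ≈ 051°.

051°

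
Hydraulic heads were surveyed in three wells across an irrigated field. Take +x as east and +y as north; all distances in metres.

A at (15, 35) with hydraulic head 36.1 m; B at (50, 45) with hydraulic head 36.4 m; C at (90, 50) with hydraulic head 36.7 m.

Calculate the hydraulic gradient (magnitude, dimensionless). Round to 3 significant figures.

Differences from A: to B (Δx, Δy, Δh) = (35, 10, +0.3); to C = (75, 15, +0.6).
Solve a·Δx + b·Δy = Δh: det = 35·15 − 75·10 = -225.
∂h/∂x = [(+0.3)·15 − (+0.6)·10] / -225 = +0.006667
∂h/∂y = [35·(+0.6) − 75·(+0.3)] / -225 = +0.006667
|∇h| = √(0.006667² + 0.006667²) = 0.009429

0.00943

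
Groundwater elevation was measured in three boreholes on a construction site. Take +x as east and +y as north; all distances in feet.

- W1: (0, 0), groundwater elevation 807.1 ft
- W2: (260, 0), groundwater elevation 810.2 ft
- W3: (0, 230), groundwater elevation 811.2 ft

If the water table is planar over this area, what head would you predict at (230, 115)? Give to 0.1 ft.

811.9 ft

∂h/∂x = (810.2 − 807.1) / (260 − 0) = +0.01192
∂h/∂y = (811.2 − 807.1) / (230 − 0) = +0.01783
h(230, 115) = 807.1 + (+0.01192)·(230) + (+0.01783)·(115) = 807.1 +2.742 +2.050 = 811.892 ft.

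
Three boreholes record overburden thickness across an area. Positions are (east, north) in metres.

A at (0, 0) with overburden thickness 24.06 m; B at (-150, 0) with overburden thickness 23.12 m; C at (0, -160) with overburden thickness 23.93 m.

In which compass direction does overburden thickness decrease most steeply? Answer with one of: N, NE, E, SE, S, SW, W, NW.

∂d/∂x = (23.12 − 24.06) / (-150 − 0) = +0.006267
∂d/∂y = (23.93 − 24.06) / (-160 − 0) = +0.0008125
Steepest decrease is along −∇f = (-0.006267 E, -0.0008125 N) → west.

W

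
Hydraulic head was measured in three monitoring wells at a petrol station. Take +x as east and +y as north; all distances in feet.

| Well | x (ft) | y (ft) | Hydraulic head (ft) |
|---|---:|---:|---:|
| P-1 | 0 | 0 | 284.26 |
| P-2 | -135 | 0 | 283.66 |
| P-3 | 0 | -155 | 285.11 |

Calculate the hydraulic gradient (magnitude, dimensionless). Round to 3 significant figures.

0.00706

∂h/∂x = (283.66 − 284.26) / (-135 − 0) = +0.004444
∂h/∂y = (285.11 − 284.26) / (-155 − 0) = -0.005484
|∇h| = √(0.004444² + -0.005484²) = 0.007059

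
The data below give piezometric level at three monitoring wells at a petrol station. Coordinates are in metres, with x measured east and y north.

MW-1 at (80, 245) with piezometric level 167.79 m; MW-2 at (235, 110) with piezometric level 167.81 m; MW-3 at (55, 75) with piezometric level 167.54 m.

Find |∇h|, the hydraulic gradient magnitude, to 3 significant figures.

Three-point gradient (reference MW-1): Δ to MW-2 = (155, -135, +0.02), Δ to MW-3 = (-25, -170, -0.25).
∂h/∂x = +0.001250, ∂h/∂y = +0.001287 (det = -29725).
|∇h| = √(0.001250² + 0.001287²) = 0.001794

0.00179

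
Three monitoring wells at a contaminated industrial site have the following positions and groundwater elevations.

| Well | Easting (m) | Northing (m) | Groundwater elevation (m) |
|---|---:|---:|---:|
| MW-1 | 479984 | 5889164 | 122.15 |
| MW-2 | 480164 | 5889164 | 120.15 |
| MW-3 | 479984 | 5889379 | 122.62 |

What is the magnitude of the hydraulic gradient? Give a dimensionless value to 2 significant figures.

∂h/∂x = (120.15 − 122.15) / (480164 − 479984) = -0.01111
∂h/∂y = (122.62 − 122.15) / (5889379 − 5889164) = +0.002186
|∇h| = √(-0.01111² + 0.002186²) = 0.01132

0.011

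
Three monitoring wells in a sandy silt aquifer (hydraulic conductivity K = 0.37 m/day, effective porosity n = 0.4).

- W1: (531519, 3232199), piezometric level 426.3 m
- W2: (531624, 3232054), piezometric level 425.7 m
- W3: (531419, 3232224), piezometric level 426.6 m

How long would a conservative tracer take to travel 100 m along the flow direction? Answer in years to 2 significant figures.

87 years

Taking W1 as reference: W2−W1 = (105, -145, -0.6); W3−W1 = (-100, 25, +0.3).
Determinant of the coordinate differences = 105·25 − (-100)·(-145) = -11875.
∂h/∂x = [(-0.6)·25 − (+0.3)·(-145)] / -11875 = -0.002400
∂h/∂y = [105·(+0.3) − (-100)·(-0.6)] / -11875 = +0.002400
|∇h| = √(-0.002400² + 0.002400²) = 0.003394
Seepage velocity v = K·i/n = 0.37 × 0.003394 / 0.4 = 0.003139 m/day.
t = 100 / 0.003139 = 3.186e+04 days = 87.2 years.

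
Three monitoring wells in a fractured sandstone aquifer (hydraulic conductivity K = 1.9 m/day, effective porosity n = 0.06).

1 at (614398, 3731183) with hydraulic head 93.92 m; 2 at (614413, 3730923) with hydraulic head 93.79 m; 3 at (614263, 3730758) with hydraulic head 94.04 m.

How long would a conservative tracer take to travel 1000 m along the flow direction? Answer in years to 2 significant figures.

41 years

With h = a·x + b·y + c and 1 as origin, the differences give:
  15·a + (-260)·b = -0.13
  (-135)·a + (-425)·b = +0.12
Eliminate b (×(-425) and ×(-260), subtract): -41475·a = 86.450 → a = ∂h/∂x = -0.002084
Back-substitute: b = ∂h/∂y = +0.0003797.
|∇h| = √(-0.002084² + 0.0003797²) = 0.002118
Seepage velocity v = K·i/n = 1.9 × 0.002118 / 0.06 = 0.06707 m/day.
t = 1000 / 0.06707 = 1.491e+04 days = 40.8 years.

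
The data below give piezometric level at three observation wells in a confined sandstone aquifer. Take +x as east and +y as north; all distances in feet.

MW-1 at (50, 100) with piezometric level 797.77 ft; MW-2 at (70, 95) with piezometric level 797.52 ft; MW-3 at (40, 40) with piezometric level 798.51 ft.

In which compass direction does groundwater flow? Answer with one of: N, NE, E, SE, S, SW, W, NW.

NE

Taking MW-1 as reference: MW-2−MW-1 = (20, -5, -0.25); MW-3−MW-1 = (-10, -60, +0.74).
Solve a·Δx + b·Δy = Δh: det = 20·(-60) − (-10)·(-5) = -1250.
∂h/∂x = [(-0.25)·(-60) − (+0.74)·(-5)] / -1250 = -0.01496
∂h/∂y = [20·(+0.74) − (-10)·(-0.25)] / -1250 = -0.009840
Flow = −∇h = (+0.01496 east, +0.009840 north), which points northeast.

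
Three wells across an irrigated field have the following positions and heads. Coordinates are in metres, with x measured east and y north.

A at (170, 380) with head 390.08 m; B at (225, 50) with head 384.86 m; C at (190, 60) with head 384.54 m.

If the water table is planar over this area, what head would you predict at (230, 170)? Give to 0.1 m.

Differences from A: to B (Δx, Δy, Δh) = (55, -330, -5.22); to C = (20, -320, -5.54).
Determinant of the coordinate differences = 55·(-320) − 20·(-330) = -11000.
∂h/∂x = [(-5.22)·(-320) − (-5.54)·(-330)] / -11000 = +0.01435
∂h/∂y = [55·(-5.54) − 20·(-5.22)] / -11000 = +0.01821
h(230, 170) = 390.08 + (+0.01435)·(60) + (+0.01821)·(-210) = 390.08 +0.861 -3.824 = 387.117 m.

387.1 m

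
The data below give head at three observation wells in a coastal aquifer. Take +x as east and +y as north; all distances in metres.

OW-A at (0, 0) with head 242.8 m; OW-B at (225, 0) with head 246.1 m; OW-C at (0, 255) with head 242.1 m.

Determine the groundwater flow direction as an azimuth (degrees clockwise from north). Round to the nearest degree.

281°

∂h/∂x = (246.1 − 242.8) / (225 − 0) = +0.01467
∂h/∂y = (242.1 − 242.8) / (255 − 0) = -0.002745
Flow direction (−∇h) has components (-0.01467 E, +0.002745 N).
Azimuth = atan2(E, N) = atan2(-0.01467, +0.002745) = 280.6° ≈ 281°.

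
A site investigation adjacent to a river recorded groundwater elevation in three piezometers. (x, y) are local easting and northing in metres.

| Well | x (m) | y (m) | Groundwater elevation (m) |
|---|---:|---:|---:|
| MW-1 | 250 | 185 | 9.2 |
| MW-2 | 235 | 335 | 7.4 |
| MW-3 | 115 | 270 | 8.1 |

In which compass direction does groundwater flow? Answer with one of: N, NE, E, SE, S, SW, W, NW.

N

Differences from MW-1: to MW-2 (Δx, Δy, Δh) = (-15, 150, -1.8); to MW-3 = (-135, 85, -1.1).
Solve a·Δx + b·Δy = Δh: det = (-15)·85 − (-135)·150 = 18975.
∂h/∂x = [(-1.8)·85 − (-1.1)·150] / 18975 = +0.0006324
∂h/∂y = [(-15)·(-1.1) − (-135)·(-1.8)] / 18975 = -0.01194
Flow = −∇h = (-0.0006324 east, +0.01194 north), which points north.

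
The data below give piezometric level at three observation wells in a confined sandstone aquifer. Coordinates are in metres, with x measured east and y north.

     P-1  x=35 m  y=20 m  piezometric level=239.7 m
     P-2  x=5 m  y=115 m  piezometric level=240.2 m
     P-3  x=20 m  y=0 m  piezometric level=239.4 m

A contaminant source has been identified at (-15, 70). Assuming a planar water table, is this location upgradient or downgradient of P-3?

Three-point gradient (reference P-1): Δ to P-2 = (-30, 95, +0.5), Δ to P-3 = (-15, -20, -0.3).
∂h/∂x = +0.009136, ∂h/∂y = +0.008148 (det = 2025).
Head at (-15, 70) = 239.7 + (+0.009136)·(-50) + (+0.008148)·(50) = 239.65 m.
That is higher than the 239.4 m at P-3, so the point is upgradient.

upgradient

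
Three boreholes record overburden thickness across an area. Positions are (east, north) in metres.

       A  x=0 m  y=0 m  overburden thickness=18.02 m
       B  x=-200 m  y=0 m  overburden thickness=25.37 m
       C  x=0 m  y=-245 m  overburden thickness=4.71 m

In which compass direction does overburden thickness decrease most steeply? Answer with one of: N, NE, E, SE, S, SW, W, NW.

SE

∂d/∂x = (25.37 − 18.02) / (-200 − 0) = -0.03675
∂d/∂y = (4.71 − 18.02) / (-245 − 0) = +0.05433
Steepest decrease is along −∇f = (+0.03675 E, -0.05433 N) → southeast.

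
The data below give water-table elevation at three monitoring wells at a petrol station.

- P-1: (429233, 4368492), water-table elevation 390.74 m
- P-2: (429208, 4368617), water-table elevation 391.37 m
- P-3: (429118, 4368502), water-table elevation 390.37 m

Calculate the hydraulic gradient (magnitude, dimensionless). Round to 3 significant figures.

0.00688

Taking P-1 as reference: P-2−P-1 = (-25, 125, +0.63); P-3−P-1 = (-115, 10, -0.37).
Determinant of the coordinate differences = (-25)·10 − (-115)·125 = 14125.
∂h/∂x = [(+0.63)·10 − (-0.37)·125] / 14125 = +0.003720
∂h/∂y = [(-25)·(-0.37) − (-115)·(+0.63)] / 14125 = +0.005784
|∇h| = √(0.003720² + 0.005784²) = 0.006877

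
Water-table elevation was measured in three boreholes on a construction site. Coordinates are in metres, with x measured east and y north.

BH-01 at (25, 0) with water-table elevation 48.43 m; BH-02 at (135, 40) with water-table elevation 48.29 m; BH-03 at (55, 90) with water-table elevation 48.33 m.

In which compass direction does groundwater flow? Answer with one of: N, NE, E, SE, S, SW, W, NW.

NE

Taking BH-01 as reference: BH-02−BH-01 = (110, 40, -0.14); BH-03−BH-01 = (30, 90, -0.10).
Determinant of the coordinate differences = 110·90 − 30·40 = 8700.
∂h/∂x = [(-0.14)·90 − (-0.10)·40] / 8700 = -0.0009885
∂h/∂y = [110·(-0.10) − 30·(-0.14)] / 8700 = -0.0007816
Flow = −∇h = (+0.0009885 east, +0.0007816 north), which points northeast.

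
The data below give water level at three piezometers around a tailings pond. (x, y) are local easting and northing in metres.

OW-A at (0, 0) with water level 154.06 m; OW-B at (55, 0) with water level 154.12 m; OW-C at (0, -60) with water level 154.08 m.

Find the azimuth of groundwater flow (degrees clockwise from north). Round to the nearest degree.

287°

∂h/∂x = (154.12 − 154.06) / (55 − 0) = +0.001091
∂h/∂y = (154.08 − 154.06) / (-60 − 0) = -0.0003333
Flow direction (−∇h) has components (-0.001091 E, +0.0003333 N).
Azimuth = atan2(E, N) = atan2(-0.001091, +0.0003333) = 287.0° ≈ 287°.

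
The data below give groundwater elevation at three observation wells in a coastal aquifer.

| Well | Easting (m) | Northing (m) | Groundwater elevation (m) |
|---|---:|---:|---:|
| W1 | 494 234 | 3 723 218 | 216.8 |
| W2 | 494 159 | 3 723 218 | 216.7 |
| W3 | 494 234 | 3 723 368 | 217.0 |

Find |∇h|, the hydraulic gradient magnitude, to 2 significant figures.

∂h/∂x = (216.7 − 216.8) / (494159 − 494234) = +0.001333
∂h/∂y = (217.0 − 216.8) / (3723368 − 3723218) = +0.001333
|∇h| = √(0.001333² + 0.001333²) = 0.001885

0.0019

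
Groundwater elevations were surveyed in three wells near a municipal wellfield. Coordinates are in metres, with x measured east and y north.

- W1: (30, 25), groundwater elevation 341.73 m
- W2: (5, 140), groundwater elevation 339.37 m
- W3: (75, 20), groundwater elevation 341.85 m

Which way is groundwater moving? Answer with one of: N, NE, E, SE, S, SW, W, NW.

With h = a·x + b·y + c and W1 as origin, the differences give:
  (-25)·a + 115·b = -2.36
  45·a + (-5)·b = +0.12
Eliminate b (×(-5) and ×115, subtract): -5050·a = -2.000 → a = ∂h/∂x = +0.0003960
Back-substitute: b = ∂h/∂y = -0.02044.
Flow = −∇h = (-0.0003960 east, +0.02044 north), which points north.

N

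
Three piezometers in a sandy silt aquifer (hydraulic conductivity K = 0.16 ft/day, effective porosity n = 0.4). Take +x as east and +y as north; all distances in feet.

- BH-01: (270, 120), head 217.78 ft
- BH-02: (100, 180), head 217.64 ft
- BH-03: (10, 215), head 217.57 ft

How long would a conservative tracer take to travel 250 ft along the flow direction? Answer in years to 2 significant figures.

Differences from BH-01: to BH-02 (Δx, Δy, Δh) = (-170, 60, -0.14); to BH-03 = (-260, 95, -0.21).
Solve a·Δx + b·Δy = Δh: det = (-170)·95 − (-260)·60 = -550.
∂h/∂x = [(-0.14)·95 − (-0.21)·60] / -550 = +0.001273
∂h/∂y = [(-170)·(-0.21) − (-260)·(-0.14)] / -550 = +0.001273
|∇h| = √(0.001273² + 0.001273²) = 0.0018
Seepage velocity v = K·i/n = 0.16 × 0.0018 / 0.4 = 0.00072 ft/day.
t = 250 / 0.00072 = 3.472e+05 days = 951 years.

950 years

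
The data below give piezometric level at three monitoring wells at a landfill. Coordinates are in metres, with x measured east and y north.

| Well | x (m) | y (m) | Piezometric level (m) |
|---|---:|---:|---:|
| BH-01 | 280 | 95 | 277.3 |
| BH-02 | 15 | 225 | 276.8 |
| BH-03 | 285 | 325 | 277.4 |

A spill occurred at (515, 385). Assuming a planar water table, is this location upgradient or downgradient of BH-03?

upgradient

Differences from BH-01: to BH-02 (Δx, Δy, Δh) = (-265, 130, -0.5); to BH-03 = (5, 230, +0.1).
Determinant of the coordinate differences = (-265)·230 − 5·130 = -61600.
∂h/∂x = [(-0.5)·230 − (+0.1)·130] / -61600 = +0.002078
∂h/∂y = [(-265)·(+0.1) − 5·(-0.5)] / -61600 = +0.0003896
Head at (515, 385) = 277.3 + (+0.002078)·(235) + (+0.0003896)·(290) = 277.90 m.
That is higher than the 277.4 m at BH-03, so the point is upgradient.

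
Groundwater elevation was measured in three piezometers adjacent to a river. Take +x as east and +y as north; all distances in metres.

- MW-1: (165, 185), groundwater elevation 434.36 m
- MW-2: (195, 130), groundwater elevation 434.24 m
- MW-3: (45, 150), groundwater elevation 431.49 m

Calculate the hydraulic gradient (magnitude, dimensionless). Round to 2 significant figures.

Taking MW-1 as reference: MW-2−MW-1 = (30, -55, -0.12); MW-3−MW-1 = (-120, -35, -2.87).
Solve a·Δx + b·Δy = Δh: det = 30·(-35) − (-120)·(-55) = -7650.
∂h/∂x = [(-0.12)·(-35) − (-2.87)·(-55)] / -7650 = +0.02008
∂h/∂y = [30·(-2.87) − (-120)·(-0.12)] / -7650 = +0.01314
|∇h| = √(0.02008² + 0.01314²) = 0.024

0.024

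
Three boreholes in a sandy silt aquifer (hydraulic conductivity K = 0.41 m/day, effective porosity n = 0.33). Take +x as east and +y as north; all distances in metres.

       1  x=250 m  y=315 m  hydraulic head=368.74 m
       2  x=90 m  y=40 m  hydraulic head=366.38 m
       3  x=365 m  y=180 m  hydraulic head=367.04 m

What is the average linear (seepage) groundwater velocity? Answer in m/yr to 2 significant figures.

4.8 m/yr

Three-point gradient (reference 1): Δ to 2 = (-160, -275, -2.36), Δ to 3 = (115, -135, -1.70).
∂h/∂x = -0.002798, ∂h/∂y = +0.01021 (det = 53225).
|∇h| = √(-0.002798² + 0.01021²) = 0.01059
Seepage velocity v = K·i/n = 0.41 × 0.01059 / 0.33 = 0.01316 m/day = 4.807 m/yr.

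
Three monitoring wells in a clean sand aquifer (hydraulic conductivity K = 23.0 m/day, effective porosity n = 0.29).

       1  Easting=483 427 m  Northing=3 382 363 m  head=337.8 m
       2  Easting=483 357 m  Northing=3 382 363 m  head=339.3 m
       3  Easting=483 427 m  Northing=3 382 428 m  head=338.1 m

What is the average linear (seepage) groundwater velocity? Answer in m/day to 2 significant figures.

1.7 m/day

∂h/∂x = (339.3 − 337.8) / (483357 − 483427) = -0.02143
∂h/∂y = (338.1 − 337.8) / (3382428 − 3382363) = +0.004615
|∇h| = √(-0.02143² + 0.004615²) = 0.02192
Seepage velocity v = K·i/n = 23.0 × 0.02192 / 0.29 = 1.738 m/day.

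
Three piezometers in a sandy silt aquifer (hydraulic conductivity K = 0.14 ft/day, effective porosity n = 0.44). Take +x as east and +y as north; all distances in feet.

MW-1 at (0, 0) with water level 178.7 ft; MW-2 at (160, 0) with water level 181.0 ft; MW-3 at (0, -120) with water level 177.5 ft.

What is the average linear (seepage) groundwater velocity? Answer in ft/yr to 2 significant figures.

2.0 ft/yr

∂h/∂x = (181.0 − 178.7) / (160 − 0) = +0.01438
∂h/∂y = (177.5 − 178.7) / (-120 − 0) = +0.010000
|∇h| = √(0.01438² + 0.010000²) = 0.01752
Seepage velocity v = K·i/n = 0.14 × 0.01752 / 0.44 = 0.005575 ft/day = 2.036 ft/yr.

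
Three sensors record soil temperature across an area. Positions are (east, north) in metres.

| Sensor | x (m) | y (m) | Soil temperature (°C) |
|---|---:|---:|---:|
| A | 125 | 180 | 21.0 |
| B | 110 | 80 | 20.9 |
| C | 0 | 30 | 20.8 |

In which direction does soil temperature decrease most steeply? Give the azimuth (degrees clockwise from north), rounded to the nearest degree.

Taking A as reference: B−A = (-15, -100, -0.1); C−A = (-125, -150, -0.2).
Determinant of the coordinate differences = (-15)·(-150) − (-125)·(-100) = -10250.
∂T/∂x = [(-0.1)·(-150) − (-0.2)·(-100)] / -10250 = +0.0004878
∂T/∂y = [(-15)·(-0.2) − (-125)·(-0.1)] / -10250 = +0.0009268
Steepest decrease is along −∇f: components (-0.0004878 E, -0.0009268 N).
Azimuth = atan2(-0.0004878, -0.0009268) = 207.8° ≈ 208°.

208°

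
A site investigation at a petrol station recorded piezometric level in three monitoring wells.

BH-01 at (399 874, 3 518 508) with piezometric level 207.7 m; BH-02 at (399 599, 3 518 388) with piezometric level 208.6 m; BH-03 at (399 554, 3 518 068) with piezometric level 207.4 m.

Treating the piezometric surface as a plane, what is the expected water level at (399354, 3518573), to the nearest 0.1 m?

Differences from BH-01: to BH-02 (Δx, Δy, Δh) = (-275, -120, +0.9); to BH-03 = (-320, -440, -0.3).
Determinant of the coordinate differences = (-275)·(-440) − (-320)·(-120) = 82600.
∂h/∂x = [(+0.9)·(-440) − (-0.3)·(-120)] / 82600 = -0.005230
∂h/∂y = [(-275)·(-0.3) − (-320)·(+0.9)] / 82600 = +0.004485
h(399354, 3518573) = 207.7 + (-0.005230)·(-520) + (+0.004485)·(65) = 207.7 +2.720 +0.292 = 210.711 m.

210.7 m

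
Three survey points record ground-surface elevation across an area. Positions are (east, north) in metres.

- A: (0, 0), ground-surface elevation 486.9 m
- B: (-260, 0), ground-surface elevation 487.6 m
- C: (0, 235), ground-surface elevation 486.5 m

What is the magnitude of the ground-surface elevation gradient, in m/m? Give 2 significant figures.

0.0032 m/m

∂z/∂x = (487.6 − 486.9) / (-260 − 0) = -0.002692
∂z/∂y = (486.5 − 486.9) / (235 − 0) = -0.001702
|∇f| = √(-0.002692² + -0.001702²) = 0.003185 m/m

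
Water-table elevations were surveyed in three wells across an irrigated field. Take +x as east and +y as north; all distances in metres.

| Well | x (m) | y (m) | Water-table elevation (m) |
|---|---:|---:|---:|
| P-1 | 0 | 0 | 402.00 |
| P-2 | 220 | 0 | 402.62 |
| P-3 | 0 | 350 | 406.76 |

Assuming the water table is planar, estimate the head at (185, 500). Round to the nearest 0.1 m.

∂h/∂x = (402.62 − 402.00) / (220 − 0) = +0.002818
∂h/∂y = (406.76 − 402.00) / (350 − 0) = +0.01360
h(185, 500) = 402.00 + (+0.002818)·(185) + (+0.01360)·(500) = 402.00 +0.521 +6.800 = 409.321 m.

409.3 m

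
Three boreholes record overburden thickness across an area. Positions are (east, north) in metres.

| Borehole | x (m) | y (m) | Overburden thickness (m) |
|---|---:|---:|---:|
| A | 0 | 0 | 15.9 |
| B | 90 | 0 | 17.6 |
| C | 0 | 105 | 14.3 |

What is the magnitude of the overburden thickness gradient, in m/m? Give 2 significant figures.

0.024 m/m

∂d/∂x = (17.6 − 15.9) / (90 − 0) = +0.01889
∂d/∂y = (14.3 − 15.9) / (105 − 0) = -0.01524
|∇f| = √(0.01889² + -0.01524²) = 0.02427 m/m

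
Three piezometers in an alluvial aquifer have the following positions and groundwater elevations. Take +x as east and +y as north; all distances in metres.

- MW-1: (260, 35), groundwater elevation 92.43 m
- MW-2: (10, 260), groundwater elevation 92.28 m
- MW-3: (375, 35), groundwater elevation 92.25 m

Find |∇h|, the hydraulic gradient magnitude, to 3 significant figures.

With h = a·x + b·y + c and MW-1 as origin, the differences give:
  (-250)·a + 225·b = -0.15
  115·a + 0·b = -0.18
Eliminate b (×0 and ×225, subtract): -25875·a = 40.500 → a = ∂h/∂x = -0.001565
Back-substitute: b = ∂h/∂y = -0.002406.
|∇h| = √(-0.001565² + -0.002406²) = 0.00287

0.00287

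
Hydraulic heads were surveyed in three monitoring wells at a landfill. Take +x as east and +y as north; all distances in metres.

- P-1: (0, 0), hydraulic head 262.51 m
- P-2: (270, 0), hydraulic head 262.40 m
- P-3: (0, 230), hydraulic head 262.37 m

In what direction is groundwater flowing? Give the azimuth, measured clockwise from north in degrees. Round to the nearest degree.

∂h/∂x = (262.40 − 262.51) / (270 − 0) = -0.0004074
∂h/∂y = (262.37 − 262.51) / (230 − 0) = -0.0006087
Flow direction (−∇h) has components (+0.0004074 E, +0.0006087 N).
Azimuth = atan2(E, N) = atan2(+0.0004074, +0.0006087) = 33.8° ≈ 034°.

034°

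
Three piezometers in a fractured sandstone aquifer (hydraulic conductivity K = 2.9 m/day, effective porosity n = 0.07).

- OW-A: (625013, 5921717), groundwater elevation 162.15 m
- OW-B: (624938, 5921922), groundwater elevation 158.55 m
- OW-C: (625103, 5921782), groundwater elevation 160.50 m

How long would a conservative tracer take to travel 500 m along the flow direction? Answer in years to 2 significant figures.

Three-point gradient (reference OW-A): Δ to OW-B = (-75, 205, -3.60), Δ to OW-C = (90, 65, -1.65).
∂h/∂x = -0.004469, ∂h/∂y = -0.01920 (det = -23325).
|∇h| = √(-0.004469² + -0.01920²) = 0.01971
Seepage velocity v = K·i/n = 2.9 × 0.01971 / 0.07 = 0.8166 m/day.
t = 500 / 0.8166 = 612.3 days = 1.68 years.

1.7 years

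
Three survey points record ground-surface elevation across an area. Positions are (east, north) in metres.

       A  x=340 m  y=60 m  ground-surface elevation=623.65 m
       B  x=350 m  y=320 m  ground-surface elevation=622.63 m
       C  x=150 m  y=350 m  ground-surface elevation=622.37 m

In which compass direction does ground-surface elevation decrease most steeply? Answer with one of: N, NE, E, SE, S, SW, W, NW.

N

Differences from A: to B (Δx, Δy, Δh) = (10, 260, -1.02); to C = (-190, 290, -1.28).
Determinant of the coordinate differences = 10·290 − (-190)·260 = 52300.
∂z/∂x = [(-1.02)·290 − (-1.28)·260] / 52300 = +0.0007075
∂z/∂y = [10·(-1.28) − (-190)·(-1.02)] / 52300 = -0.003950
Steepest decrease is along −∇f = (-0.0007075 E, +0.003950 N) → north.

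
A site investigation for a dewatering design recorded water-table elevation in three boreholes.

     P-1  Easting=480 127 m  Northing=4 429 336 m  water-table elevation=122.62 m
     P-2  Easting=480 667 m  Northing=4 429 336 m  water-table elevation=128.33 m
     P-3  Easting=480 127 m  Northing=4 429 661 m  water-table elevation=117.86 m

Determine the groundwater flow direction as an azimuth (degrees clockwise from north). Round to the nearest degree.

∂h/∂x = (128.33 − 122.62) / (480667 − 480127) = +0.01057
∂h/∂y = (117.86 − 122.62) / (4429661 − 4429336) = -0.01465
Flow direction (−∇h) has components (-0.01057 E, +0.01465 N).
Azimuth = atan2(E, N) = atan2(-0.01057, +0.01465) = 324.2° ≈ 324°.

324°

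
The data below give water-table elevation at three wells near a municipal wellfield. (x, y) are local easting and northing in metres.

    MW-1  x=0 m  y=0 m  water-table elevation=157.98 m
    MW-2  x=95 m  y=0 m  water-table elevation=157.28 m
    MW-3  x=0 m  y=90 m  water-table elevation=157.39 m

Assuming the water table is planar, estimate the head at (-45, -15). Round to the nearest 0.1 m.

158.4 m

∂h/∂x = (157.28 − 157.98) / (95 − 0) = -0.007368
∂h/∂y = (157.39 − 157.98) / (90 − 0) = -0.006556
h(-45, -15) = 157.98 + (-0.007368)·(-45) + (-0.006556)·(-15) = 157.98 +0.332 +0.098 = 158.410 m.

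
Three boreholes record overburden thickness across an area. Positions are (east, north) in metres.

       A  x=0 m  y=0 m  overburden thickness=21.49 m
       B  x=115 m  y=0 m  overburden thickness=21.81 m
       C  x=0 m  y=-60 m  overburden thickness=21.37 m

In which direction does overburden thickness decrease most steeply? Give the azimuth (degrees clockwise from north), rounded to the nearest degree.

234°

∂d/∂x = (21.81 − 21.49) / (115 − 0) = +0.002783
∂d/∂y = (21.37 − 21.49) / (-60 − 0) = +0.002000
Steepest decrease is along −∇f: components (-0.002783 E, -0.002000 N).
Azimuth = atan2(-0.002783, -0.002000) = 234.3° ≈ 234°.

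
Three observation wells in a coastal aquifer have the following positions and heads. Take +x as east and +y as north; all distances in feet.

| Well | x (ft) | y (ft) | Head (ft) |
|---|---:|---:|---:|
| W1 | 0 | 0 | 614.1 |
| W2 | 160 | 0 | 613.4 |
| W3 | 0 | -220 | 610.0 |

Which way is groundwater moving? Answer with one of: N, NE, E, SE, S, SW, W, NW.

S

∂h/∂x = (613.4 − 614.1) / (160 − 0) = -0.004375
∂h/∂y = (610.0 − 614.1) / (-220 − 0) = +0.01864
Flow = −∇h = (+0.004375 east, -0.01864 north), which points south.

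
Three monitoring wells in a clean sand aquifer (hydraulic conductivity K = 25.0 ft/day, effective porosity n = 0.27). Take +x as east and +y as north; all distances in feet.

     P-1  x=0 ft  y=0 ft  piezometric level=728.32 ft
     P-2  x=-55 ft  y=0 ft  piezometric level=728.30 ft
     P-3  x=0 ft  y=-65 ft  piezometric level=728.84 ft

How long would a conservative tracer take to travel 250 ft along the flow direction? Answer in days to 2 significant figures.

340 days

∂h/∂x = (728.30 − 728.32) / (-55 − 0) = +0.0003636
∂h/∂y = (728.84 − 728.32) / (-65 − 0) = -0.008000
|∇h| = √(0.0003636² + -0.008000²) = 0.008008
Seepage velocity v = K·i/n = 25.0 × 0.008008 / 0.27 = 0.7415 ft/day.
t = 250 / 0.7415 = 337.2 days.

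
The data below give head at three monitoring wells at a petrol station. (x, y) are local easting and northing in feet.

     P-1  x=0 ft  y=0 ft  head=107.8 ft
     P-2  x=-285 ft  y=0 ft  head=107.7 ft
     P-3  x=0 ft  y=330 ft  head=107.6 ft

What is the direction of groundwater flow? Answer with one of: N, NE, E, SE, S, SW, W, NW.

∂h/∂x = (107.7 − 107.8) / (-285 − 0) = +0.0003509
∂h/∂y = (107.6 − 107.8) / (330 − 0) = -0.0006061
Flow = −∇h = (-0.0003509 east, +0.0006061 north), which points northwest.

NW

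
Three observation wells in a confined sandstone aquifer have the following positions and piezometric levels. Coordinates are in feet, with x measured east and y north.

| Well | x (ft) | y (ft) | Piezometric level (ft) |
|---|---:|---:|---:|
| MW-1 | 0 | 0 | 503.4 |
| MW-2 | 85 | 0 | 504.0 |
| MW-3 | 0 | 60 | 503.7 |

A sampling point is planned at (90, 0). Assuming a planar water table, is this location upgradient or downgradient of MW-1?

upgradient

∂h/∂x = (504.0 − 503.4) / (85 − 0) = +0.007059
∂h/∂y = (503.7 − 503.4) / (60 − 0) = +0.005000
Head at (90, 0) = 503.4 + (+0.007059)·(90) + (+0.005000)·(0) = 504.04 ft.
That is higher than the 503.4 ft at MW-1, so the point is upgradient.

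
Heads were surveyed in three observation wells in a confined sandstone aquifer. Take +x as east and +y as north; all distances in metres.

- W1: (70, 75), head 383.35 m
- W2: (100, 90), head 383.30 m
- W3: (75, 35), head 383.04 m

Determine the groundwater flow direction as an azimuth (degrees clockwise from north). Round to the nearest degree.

Differences from W1: to W2 (Δx, Δy, Δh) = (30, 15, -0.05); to W3 = (5, -40, -0.31).
Solve a·Δx + b·Δy = Δh: det = 30·(-40) − 5·15 = -1275.
∂h/∂x = [(-0.05)·(-40) − (-0.31)·15] / -1275 = -0.005216
∂h/∂y = [30·(-0.31) − 5·(-0.05)] / -1275 = +0.007098
Flow direction (−∇h) has components (+0.005216 E, -0.007098 N).
Azimuth = atan2(E, N) = atan2(+0.005216, -0.007098) = 143.7° ≈ 144°.

144°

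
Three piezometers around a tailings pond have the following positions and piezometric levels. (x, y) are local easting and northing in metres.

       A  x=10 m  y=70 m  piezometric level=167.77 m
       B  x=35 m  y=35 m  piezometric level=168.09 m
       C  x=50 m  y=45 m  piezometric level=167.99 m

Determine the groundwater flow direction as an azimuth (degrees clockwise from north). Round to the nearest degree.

With h = a·x + b·y + c and A as origin, the differences give:
  25·a + (-35)·b = +0.32
  40·a + (-25)·b = +0.22
Eliminate b (×(-25) and ×(-35), subtract): 775·a = -0.300 → a = ∂h/∂x = -0.0003871
Back-substitute: b = ∂h/∂y = -0.009419.
Flow direction (−∇h) has components (+0.0003871 E, +0.009419 N).
Azimuth = atan2(E, N) = atan2(+0.0003871, +0.009419) = 2.4° ≈ 002°.

002°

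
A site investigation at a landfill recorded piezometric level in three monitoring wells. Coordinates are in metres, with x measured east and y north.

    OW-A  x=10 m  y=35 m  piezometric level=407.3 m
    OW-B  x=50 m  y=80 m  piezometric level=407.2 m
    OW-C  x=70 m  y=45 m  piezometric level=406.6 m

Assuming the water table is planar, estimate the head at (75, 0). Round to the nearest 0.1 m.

406.1 m

Differences from OW-A: to OW-B (Δx, Δy, Δh) = (40, 45, -0.1); to OW-C = (60, 10, -0.7).
Solve a·Δx + b·Δy = Δh: det = 40·10 − 60·45 = -2300.
∂h/∂x = [(-0.1)·10 − (-0.7)·45] / -2300 = -0.01326
∂h/∂y = [40·(-0.7) − 60·(-0.1)] / -2300 = +0.009565
h(75, 0) = 407.3 + (-0.01326)·(65) + (+0.009565)·(-35) = 407.3 -0.862 -0.335 = 406.103 m.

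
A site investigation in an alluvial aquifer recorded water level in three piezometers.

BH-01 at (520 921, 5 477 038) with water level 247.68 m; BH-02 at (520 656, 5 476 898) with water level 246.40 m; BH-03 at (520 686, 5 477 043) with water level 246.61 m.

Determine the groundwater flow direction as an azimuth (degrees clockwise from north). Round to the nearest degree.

Differences from BH-01: to BH-02 (Δx, Δy, Δh) = (-265, -140, -1.28); to BH-03 = (-235, 5, -1.07).
Solve a·Δx + b·Δy = Δh: det = (-265)·5 − (-235)·(-140) = -34225.
∂h/∂x = [(-1.28)·5 − (-1.07)·(-140)] / -34225 = +0.004564
∂h/∂y = [(-265)·(-1.07) − (-235)·(-1.28)] / -34225 = +0.0005040
Flow direction (−∇h) has components (-0.004564 E, -0.0005040 N).
Azimuth = atan2(E, N) = atan2(-0.004564, -0.0005040) = 263.7° ≈ 264°.

264°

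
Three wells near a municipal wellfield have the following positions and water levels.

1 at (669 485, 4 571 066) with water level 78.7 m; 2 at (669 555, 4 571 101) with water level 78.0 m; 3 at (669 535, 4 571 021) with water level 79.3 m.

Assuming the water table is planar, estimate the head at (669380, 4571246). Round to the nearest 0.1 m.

Taking 1 as reference: 2−1 = (70, 35, -0.7); 3−1 = (50, -45, +0.6).
Solve a·Δx + b·Δy = Δh: det = 70·(-45) − 50·35 = -4900.
∂h/∂x = [(-0.7)·(-45) − (+0.6)·35] / -4900 = -0.002143
∂h/∂y = [70·(+0.6) − 50·(-0.7)] / -4900 = -0.01571
h(669380, 4571246) = 78.7 + (-0.002143)·(-105) + (-0.01571)·(180) = 78.7 +0.225 -2.829 = 76.096 m.

76.1 m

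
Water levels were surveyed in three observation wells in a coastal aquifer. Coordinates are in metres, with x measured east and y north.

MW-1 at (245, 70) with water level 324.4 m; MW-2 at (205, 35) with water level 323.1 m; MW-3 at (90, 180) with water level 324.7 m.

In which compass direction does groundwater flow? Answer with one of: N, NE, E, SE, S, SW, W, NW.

SW

Differences from MW-1: to MW-2 (Δx, Δy, Δh) = (-40, -35, -1.3); to MW-3 = (-155, 110, +0.3).
Determinant of the coordinate differences = (-40)·110 − (-155)·(-35) = -9825.
∂h/∂x = [(-1.3)·110 − (+0.3)·(-35)] / -9825 = +0.01349
∂h/∂y = [(-40)·(+0.3) − (-155)·(-1.3)] / -9825 = +0.02173
Flow = −∇h = (-0.01349 east, -0.02173 north), which points southwest.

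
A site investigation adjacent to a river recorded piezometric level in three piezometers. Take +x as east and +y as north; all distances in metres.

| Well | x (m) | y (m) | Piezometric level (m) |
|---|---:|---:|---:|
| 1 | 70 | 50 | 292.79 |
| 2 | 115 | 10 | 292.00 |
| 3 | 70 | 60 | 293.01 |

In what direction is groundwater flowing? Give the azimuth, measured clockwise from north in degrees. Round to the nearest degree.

With h = a·x + b·y + c and 1 as origin, the differences give:
  45·a + (-40)·b = -0.79
  0·a + 10·b = +0.22
Eliminate b (×10 and ×(-40), subtract): 450·a = 0.900 → a = ∂h/∂x = +0.002000
Back-substitute: b = ∂h/∂y = +0.02200.
Flow direction (−∇h) has components (-0.002000 E, -0.02200 N).
Azimuth = atan2(E, N) = atan2(-0.002000, -0.02200) = 185.2° ≈ 185°.

185°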